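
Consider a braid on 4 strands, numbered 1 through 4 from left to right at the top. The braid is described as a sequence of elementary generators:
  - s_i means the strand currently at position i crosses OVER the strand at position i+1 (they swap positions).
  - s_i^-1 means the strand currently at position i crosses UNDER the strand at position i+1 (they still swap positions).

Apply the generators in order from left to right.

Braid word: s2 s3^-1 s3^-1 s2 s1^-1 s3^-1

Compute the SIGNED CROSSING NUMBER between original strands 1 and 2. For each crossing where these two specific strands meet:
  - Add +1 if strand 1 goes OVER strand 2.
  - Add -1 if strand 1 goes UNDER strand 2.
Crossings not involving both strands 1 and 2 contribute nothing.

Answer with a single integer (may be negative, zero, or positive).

Gen 1: crossing 2x3. Both 1&2? no. Sum: 0
Gen 2: crossing 2x4. Both 1&2? no. Sum: 0
Gen 3: crossing 4x2. Both 1&2? no. Sum: 0
Gen 4: crossing 3x2. Both 1&2? no. Sum: 0
Gen 5: 1 under 2. Both 1&2? yes. Contrib: -1. Sum: -1
Gen 6: crossing 3x4. Both 1&2? no. Sum: -1

Answer: -1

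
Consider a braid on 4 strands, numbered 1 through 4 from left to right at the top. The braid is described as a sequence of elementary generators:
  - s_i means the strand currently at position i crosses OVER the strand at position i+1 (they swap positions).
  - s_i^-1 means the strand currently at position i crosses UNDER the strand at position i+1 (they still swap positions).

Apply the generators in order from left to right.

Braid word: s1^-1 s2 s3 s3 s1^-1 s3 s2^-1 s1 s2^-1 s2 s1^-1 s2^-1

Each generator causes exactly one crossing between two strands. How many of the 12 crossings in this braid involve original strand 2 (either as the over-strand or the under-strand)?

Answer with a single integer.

Gen 1: crossing 1x2. Involves strand 2? yes. Count so far: 1
Gen 2: crossing 1x3. Involves strand 2? no. Count so far: 1
Gen 3: crossing 1x4. Involves strand 2? no. Count so far: 1
Gen 4: crossing 4x1. Involves strand 2? no. Count so far: 1
Gen 5: crossing 2x3. Involves strand 2? yes. Count so far: 2
Gen 6: crossing 1x4. Involves strand 2? no. Count so far: 2
Gen 7: crossing 2x4. Involves strand 2? yes. Count so far: 3
Gen 8: crossing 3x4. Involves strand 2? no. Count so far: 3
Gen 9: crossing 3x2. Involves strand 2? yes. Count so far: 4
Gen 10: crossing 2x3. Involves strand 2? yes. Count so far: 5
Gen 11: crossing 4x3. Involves strand 2? no. Count so far: 5
Gen 12: crossing 4x2. Involves strand 2? yes. Count so far: 6

Answer: 6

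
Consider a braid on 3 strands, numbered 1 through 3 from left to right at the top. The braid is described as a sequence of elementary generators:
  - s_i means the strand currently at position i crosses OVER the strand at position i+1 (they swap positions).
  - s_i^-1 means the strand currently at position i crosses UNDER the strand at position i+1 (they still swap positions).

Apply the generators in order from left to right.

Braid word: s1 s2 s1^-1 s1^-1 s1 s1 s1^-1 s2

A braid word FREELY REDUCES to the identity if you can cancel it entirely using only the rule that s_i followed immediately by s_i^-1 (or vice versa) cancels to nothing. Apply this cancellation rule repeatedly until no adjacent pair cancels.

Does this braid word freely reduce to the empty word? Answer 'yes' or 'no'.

Answer: no

Derivation:
Gen 1 (s1): push. Stack: [s1]
Gen 2 (s2): push. Stack: [s1 s2]
Gen 3 (s1^-1): push. Stack: [s1 s2 s1^-1]
Gen 4 (s1^-1): push. Stack: [s1 s2 s1^-1 s1^-1]
Gen 5 (s1): cancels prior s1^-1. Stack: [s1 s2 s1^-1]
Gen 6 (s1): cancels prior s1^-1. Stack: [s1 s2]
Gen 7 (s1^-1): push. Stack: [s1 s2 s1^-1]
Gen 8 (s2): push. Stack: [s1 s2 s1^-1 s2]
Reduced word: s1 s2 s1^-1 s2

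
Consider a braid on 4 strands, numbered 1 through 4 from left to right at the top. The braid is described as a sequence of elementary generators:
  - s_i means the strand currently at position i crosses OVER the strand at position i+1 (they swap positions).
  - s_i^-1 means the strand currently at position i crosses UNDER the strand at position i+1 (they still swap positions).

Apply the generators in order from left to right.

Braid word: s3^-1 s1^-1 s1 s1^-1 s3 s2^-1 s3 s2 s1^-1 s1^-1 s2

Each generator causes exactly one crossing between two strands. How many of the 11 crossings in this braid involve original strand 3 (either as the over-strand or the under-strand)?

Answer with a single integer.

Answer: 5

Derivation:
Gen 1: crossing 3x4. Involves strand 3? yes. Count so far: 1
Gen 2: crossing 1x2. Involves strand 3? no. Count so far: 1
Gen 3: crossing 2x1. Involves strand 3? no. Count so far: 1
Gen 4: crossing 1x2. Involves strand 3? no. Count so far: 1
Gen 5: crossing 4x3. Involves strand 3? yes. Count so far: 2
Gen 6: crossing 1x3. Involves strand 3? yes. Count so far: 3
Gen 7: crossing 1x4. Involves strand 3? no. Count so far: 3
Gen 8: crossing 3x4. Involves strand 3? yes. Count so far: 4
Gen 9: crossing 2x4. Involves strand 3? no. Count so far: 4
Gen 10: crossing 4x2. Involves strand 3? no. Count so far: 4
Gen 11: crossing 4x3. Involves strand 3? yes. Count so far: 5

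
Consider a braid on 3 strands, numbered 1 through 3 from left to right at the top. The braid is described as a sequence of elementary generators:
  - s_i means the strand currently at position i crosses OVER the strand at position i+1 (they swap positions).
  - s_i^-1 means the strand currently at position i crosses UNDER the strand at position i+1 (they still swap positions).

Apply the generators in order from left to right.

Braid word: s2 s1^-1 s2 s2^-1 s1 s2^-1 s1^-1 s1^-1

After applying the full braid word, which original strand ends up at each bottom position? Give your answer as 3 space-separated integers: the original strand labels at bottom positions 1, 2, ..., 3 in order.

Gen 1 (s2): strand 2 crosses over strand 3. Perm now: [1 3 2]
Gen 2 (s1^-1): strand 1 crosses under strand 3. Perm now: [3 1 2]
Gen 3 (s2): strand 1 crosses over strand 2. Perm now: [3 2 1]
Gen 4 (s2^-1): strand 2 crosses under strand 1. Perm now: [3 1 2]
Gen 5 (s1): strand 3 crosses over strand 1. Perm now: [1 3 2]
Gen 6 (s2^-1): strand 3 crosses under strand 2. Perm now: [1 2 3]
Gen 7 (s1^-1): strand 1 crosses under strand 2. Perm now: [2 1 3]
Gen 8 (s1^-1): strand 2 crosses under strand 1. Perm now: [1 2 3]

Answer: 1 2 3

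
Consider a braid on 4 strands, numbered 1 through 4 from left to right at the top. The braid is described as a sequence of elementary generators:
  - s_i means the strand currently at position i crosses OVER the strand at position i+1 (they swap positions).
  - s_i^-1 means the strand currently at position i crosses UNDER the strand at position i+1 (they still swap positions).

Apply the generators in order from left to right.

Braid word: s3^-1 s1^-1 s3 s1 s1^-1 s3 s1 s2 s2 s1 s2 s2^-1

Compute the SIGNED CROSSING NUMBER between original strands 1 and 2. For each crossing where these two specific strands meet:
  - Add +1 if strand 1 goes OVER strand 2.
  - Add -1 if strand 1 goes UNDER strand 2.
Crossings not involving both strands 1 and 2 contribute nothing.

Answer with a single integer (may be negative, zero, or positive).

Answer: -3

Derivation:
Gen 1: crossing 3x4. Both 1&2? no. Sum: 0
Gen 2: 1 under 2. Both 1&2? yes. Contrib: -1. Sum: -1
Gen 3: crossing 4x3. Both 1&2? no. Sum: -1
Gen 4: 2 over 1. Both 1&2? yes. Contrib: -1. Sum: -2
Gen 5: 1 under 2. Both 1&2? yes. Contrib: -1. Sum: -3
Gen 6: crossing 3x4. Both 1&2? no. Sum: -3
Gen 7: 2 over 1. Both 1&2? yes. Contrib: -1. Sum: -4
Gen 8: crossing 2x4. Both 1&2? no. Sum: -4
Gen 9: crossing 4x2. Both 1&2? no. Sum: -4
Gen 10: 1 over 2. Both 1&2? yes. Contrib: +1. Sum: -3
Gen 11: crossing 1x4. Both 1&2? no. Sum: -3
Gen 12: crossing 4x1. Both 1&2? no. Sum: -3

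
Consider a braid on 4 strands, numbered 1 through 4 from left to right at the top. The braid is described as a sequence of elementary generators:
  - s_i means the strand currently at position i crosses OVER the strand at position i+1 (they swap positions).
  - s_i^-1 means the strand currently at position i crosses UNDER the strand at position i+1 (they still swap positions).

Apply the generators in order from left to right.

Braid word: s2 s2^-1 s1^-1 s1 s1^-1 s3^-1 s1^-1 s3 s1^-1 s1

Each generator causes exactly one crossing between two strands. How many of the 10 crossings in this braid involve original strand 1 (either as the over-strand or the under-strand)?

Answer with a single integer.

Gen 1: crossing 2x3. Involves strand 1? no. Count so far: 0
Gen 2: crossing 3x2. Involves strand 1? no. Count so far: 0
Gen 3: crossing 1x2. Involves strand 1? yes. Count so far: 1
Gen 4: crossing 2x1. Involves strand 1? yes. Count so far: 2
Gen 5: crossing 1x2. Involves strand 1? yes. Count so far: 3
Gen 6: crossing 3x4. Involves strand 1? no. Count so far: 3
Gen 7: crossing 2x1. Involves strand 1? yes. Count so far: 4
Gen 8: crossing 4x3. Involves strand 1? no. Count so far: 4
Gen 9: crossing 1x2. Involves strand 1? yes. Count so far: 5
Gen 10: crossing 2x1. Involves strand 1? yes. Count so far: 6

Answer: 6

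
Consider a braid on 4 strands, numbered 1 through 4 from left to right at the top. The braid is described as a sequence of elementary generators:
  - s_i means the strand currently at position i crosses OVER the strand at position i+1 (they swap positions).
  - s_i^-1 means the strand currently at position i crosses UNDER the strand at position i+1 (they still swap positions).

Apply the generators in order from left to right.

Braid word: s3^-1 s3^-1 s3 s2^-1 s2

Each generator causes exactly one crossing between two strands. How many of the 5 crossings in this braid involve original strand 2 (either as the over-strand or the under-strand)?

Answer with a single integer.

Answer: 2

Derivation:
Gen 1: crossing 3x4. Involves strand 2? no. Count so far: 0
Gen 2: crossing 4x3. Involves strand 2? no. Count so far: 0
Gen 3: crossing 3x4. Involves strand 2? no. Count so far: 0
Gen 4: crossing 2x4. Involves strand 2? yes. Count so far: 1
Gen 5: crossing 4x2. Involves strand 2? yes. Count so far: 2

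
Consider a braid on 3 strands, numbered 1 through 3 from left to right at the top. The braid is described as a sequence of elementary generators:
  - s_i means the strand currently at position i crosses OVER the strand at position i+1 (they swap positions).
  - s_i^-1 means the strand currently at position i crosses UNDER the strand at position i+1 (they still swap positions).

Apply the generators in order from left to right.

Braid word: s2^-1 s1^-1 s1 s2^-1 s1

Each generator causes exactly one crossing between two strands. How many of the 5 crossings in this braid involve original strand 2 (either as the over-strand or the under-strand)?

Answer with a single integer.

Answer: 3

Derivation:
Gen 1: crossing 2x3. Involves strand 2? yes. Count so far: 1
Gen 2: crossing 1x3. Involves strand 2? no. Count so far: 1
Gen 3: crossing 3x1. Involves strand 2? no. Count so far: 1
Gen 4: crossing 3x2. Involves strand 2? yes. Count so far: 2
Gen 5: crossing 1x2. Involves strand 2? yes. Count so far: 3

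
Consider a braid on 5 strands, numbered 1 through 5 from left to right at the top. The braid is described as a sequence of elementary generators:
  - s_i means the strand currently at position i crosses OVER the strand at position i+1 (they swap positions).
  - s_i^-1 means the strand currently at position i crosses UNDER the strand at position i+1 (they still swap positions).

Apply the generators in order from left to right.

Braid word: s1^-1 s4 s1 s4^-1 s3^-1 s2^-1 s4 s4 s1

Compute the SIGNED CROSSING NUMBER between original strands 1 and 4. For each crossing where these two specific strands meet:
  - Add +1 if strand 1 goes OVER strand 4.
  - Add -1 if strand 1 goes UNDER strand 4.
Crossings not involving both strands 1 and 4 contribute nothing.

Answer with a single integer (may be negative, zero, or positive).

Answer: 1

Derivation:
Gen 1: crossing 1x2. Both 1&4? no. Sum: 0
Gen 2: crossing 4x5. Both 1&4? no. Sum: 0
Gen 3: crossing 2x1. Both 1&4? no. Sum: 0
Gen 4: crossing 5x4. Both 1&4? no. Sum: 0
Gen 5: crossing 3x4. Both 1&4? no. Sum: 0
Gen 6: crossing 2x4. Both 1&4? no. Sum: 0
Gen 7: crossing 3x5. Both 1&4? no. Sum: 0
Gen 8: crossing 5x3. Both 1&4? no. Sum: 0
Gen 9: 1 over 4. Both 1&4? yes. Contrib: +1. Sum: 1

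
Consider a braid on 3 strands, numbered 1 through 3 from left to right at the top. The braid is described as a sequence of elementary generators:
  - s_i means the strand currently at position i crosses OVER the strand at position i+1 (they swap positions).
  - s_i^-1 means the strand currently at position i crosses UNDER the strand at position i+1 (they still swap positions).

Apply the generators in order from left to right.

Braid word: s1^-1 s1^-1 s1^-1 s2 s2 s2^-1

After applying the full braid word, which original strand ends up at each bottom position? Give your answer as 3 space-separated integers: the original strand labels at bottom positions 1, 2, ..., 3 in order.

Gen 1 (s1^-1): strand 1 crosses under strand 2. Perm now: [2 1 3]
Gen 2 (s1^-1): strand 2 crosses under strand 1. Perm now: [1 2 3]
Gen 3 (s1^-1): strand 1 crosses under strand 2. Perm now: [2 1 3]
Gen 4 (s2): strand 1 crosses over strand 3. Perm now: [2 3 1]
Gen 5 (s2): strand 3 crosses over strand 1. Perm now: [2 1 3]
Gen 6 (s2^-1): strand 1 crosses under strand 3. Perm now: [2 3 1]

Answer: 2 3 1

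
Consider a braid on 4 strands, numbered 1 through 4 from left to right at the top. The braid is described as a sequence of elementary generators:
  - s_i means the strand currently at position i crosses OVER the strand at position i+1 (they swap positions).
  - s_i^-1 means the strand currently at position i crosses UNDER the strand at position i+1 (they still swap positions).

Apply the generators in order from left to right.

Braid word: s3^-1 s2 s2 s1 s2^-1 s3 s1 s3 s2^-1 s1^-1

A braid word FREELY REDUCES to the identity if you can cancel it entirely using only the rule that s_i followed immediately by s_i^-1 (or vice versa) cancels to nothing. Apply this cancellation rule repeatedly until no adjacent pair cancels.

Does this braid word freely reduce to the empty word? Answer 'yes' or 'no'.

Answer: no

Derivation:
Gen 1 (s3^-1): push. Stack: [s3^-1]
Gen 2 (s2): push. Stack: [s3^-1 s2]
Gen 3 (s2): push. Stack: [s3^-1 s2 s2]
Gen 4 (s1): push. Stack: [s3^-1 s2 s2 s1]
Gen 5 (s2^-1): push. Stack: [s3^-1 s2 s2 s1 s2^-1]
Gen 6 (s3): push. Stack: [s3^-1 s2 s2 s1 s2^-1 s3]
Gen 7 (s1): push. Stack: [s3^-1 s2 s2 s1 s2^-1 s3 s1]
Gen 8 (s3): push. Stack: [s3^-1 s2 s2 s1 s2^-1 s3 s1 s3]
Gen 9 (s2^-1): push. Stack: [s3^-1 s2 s2 s1 s2^-1 s3 s1 s3 s2^-1]
Gen 10 (s1^-1): push. Stack: [s3^-1 s2 s2 s1 s2^-1 s3 s1 s3 s2^-1 s1^-1]
Reduced word: s3^-1 s2 s2 s1 s2^-1 s3 s1 s3 s2^-1 s1^-1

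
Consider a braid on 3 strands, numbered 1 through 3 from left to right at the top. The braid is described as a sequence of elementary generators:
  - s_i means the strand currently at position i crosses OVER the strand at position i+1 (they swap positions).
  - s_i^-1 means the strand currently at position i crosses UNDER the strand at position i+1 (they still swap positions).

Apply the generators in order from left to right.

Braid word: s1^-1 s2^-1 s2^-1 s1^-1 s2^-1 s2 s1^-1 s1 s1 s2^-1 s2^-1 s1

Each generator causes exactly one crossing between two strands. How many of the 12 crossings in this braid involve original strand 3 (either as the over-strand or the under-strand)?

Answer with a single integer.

Gen 1: crossing 1x2. Involves strand 3? no. Count so far: 0
Gen 2: crossing 1x3. Involves strand 3? yes. Count so far: 1
Gen 3: crossing 3x1. Involves strand 3? yes. Count so far: 2
Gen 4: crossing 2x1. Involves strand 3? no. Count so far: 2
Gen 5: crossing 2x3. Involves strand 3? yes. Count so far: 3
Gen 6: crossing 3x2. Involves strand 3? yes. Count so far: 4
Gen 7: crossing 1x2. Involves strand 3? no. Count so far: 4
Gen 8: crossing 2x1. Involves strand 3? no. Count so far: 4
Gen 9: crossing 1x2. Involves strand 3? no. Count so far: 4
Gen 10: crossing 1x3. Involves strand 3? yes. Count so far: 5
Gen 11: crossing 3x1. Involves strand 3? yes. Count so far: 6
Gen 12: crossing 2x1. Involves strand 3? no. Count so far: 6

Answer: 6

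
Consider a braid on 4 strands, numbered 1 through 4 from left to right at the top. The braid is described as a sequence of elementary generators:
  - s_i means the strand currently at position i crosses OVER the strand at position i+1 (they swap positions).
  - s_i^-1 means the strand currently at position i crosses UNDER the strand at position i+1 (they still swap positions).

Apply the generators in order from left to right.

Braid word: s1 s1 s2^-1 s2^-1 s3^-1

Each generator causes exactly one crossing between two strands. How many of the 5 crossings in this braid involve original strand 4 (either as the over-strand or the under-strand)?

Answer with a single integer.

Gen 1: crossing 1x2. Involves strand 4? no. Count so far: 0
Gen 2: crossing 2x1. Involves strand 4? no. Count so far: 0
Gen 3: crossing 2x3. Involves strand 4? no. Count so far: 0
Gen 4: crossing 3x2. Involves strand 4? no. Count so far: 0
Gen 5: crossing 3x4. Involves strand 4? yes. Count so far: 1

Answer: 1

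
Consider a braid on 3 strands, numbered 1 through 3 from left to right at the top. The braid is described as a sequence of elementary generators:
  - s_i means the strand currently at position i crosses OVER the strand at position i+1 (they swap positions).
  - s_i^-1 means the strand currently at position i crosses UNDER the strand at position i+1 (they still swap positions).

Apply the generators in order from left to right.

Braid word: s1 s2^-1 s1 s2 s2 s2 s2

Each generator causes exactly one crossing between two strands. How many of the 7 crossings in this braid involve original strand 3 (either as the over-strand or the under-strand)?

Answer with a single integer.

Gen 1: crossing 1x2. Involves strand 3? no. Count so far: 0
Gen 2: crossing 1x3. Involves strand 3? yes. Count so far: 1
Gen 3: crossing 2x3. Involves strand 3? yes. Count so far: 2
Gen 4: crossing 2x1. Involves strand 3? no. Count so far: 2
Gen 5: crossing 1x2. Involves strand 3? no. Count so far: 2
Gen 6: crossing 2x1. Involves strand 3? no. Count so far: 2
Gen 7: crossing 1x2. Involves strand 3? no. Count so far: 2

Answer: 2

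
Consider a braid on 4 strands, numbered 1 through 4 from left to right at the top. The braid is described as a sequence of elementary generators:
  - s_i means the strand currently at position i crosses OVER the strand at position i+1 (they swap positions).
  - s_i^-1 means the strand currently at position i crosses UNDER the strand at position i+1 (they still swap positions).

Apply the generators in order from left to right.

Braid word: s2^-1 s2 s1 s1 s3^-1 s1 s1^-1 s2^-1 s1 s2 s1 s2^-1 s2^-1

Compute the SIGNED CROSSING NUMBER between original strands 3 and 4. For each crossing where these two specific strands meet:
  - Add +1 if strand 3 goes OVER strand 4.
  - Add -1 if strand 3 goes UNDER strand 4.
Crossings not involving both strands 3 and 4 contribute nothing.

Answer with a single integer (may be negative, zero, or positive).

Answer: -1

Derivation:
Gen 1: crossing 2x3. Both 3&4? no. Sum: 0
Gen 2: crossing 3x2. Both 3&4? no. Sum: 0
Gen 3: crossing 1x2. Both 3&4? no. Sum: 0
Gen 4: crossing 2x1. Both 3&4? no. Sum: 0
Gen 5: 3 under 4. Both 3&4? yes. Contrib: -1. Sum: -1
Gen 6: crossing 1x2. Both 3&4? no. Sum: -1
Gen 7: crossing 2x1. Both 3&4? no. Sum: -1
Gen 8: crossing 2x4. Both 3&4? no. Sum: -1
Gen 9: crossing 1x4. Both 3&4? no. Sum: -1
Gen 10: crossing 1x2. Both 3&4? no. Sum: -1
Gen 11: crossing 4x2. Both 3&4? no. Sum: -1
Gen 12: crossing 4x1. Both 3&4? no. Sum: -1
Gen 13: crossing 1x4. Both 3&4? no. Sum: -1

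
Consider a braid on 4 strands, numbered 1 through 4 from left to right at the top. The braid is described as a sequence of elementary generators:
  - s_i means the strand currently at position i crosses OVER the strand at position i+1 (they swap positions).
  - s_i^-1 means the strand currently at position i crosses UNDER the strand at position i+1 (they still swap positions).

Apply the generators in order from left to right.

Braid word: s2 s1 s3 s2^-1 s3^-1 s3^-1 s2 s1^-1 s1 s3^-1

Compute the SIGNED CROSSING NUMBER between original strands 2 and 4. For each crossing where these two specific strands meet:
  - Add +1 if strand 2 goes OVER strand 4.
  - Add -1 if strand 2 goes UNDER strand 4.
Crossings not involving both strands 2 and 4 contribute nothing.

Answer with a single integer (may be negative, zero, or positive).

Gen 1: crossing 2x3. Both 2&4? no. Sum: 0
Gen 2: crossing 1x3. Both 2&4? no. Sum: 0
Gen 3: 2 over 4. Both 2&4? yes. Contrib: +1. Sum: 1
Gen 4: crossing 1x4. Both 2&4? no. Sum: 1
Gen 5: crossing 1x2. Both 2&4? no. Sum: 1
Gen 6: crossing 2x1. Both 2&4? no. Sum: 1
Gen 7: crossing 4x1. Both 2&4? no. Sum: 1
Gen 8: crossing 3x1. Both 2&4? no. Sum: 1
Gen 9: crossing 1x3. Both 2&4? no. Sum: 1
Gen 10: 4 under 2. Both 2&4? yes. Contrib: +1. Sum: 2

Answer: 2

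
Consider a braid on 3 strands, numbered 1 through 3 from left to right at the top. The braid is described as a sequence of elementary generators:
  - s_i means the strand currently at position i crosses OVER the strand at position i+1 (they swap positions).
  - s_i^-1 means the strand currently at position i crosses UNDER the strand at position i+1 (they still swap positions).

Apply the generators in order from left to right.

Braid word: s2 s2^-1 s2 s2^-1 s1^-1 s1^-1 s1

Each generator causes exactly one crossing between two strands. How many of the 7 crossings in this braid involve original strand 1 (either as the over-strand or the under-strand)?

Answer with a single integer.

Answer: 3

Derivation:
Gen 1: crossing 2x3. Involves strand 1? no. Count so far: 0
Gen 2: crossing 3x2. Involves strand 1? no. Count so far: 0
Gen 3: crossing 2x3. Involves strand 1? no. Count so far: 0
Gen 4: crossing 3x2. Involves strand 1? no. Count so far: 0
Gen 5: crossing 1x2. Involves strand 1? yes. Count so far: 1
Gen 6: crossing 2x1. Involves strand 1? yes. Count so far: 2
Gen 7: crossing 1x2. Involves strand 1? yes. Count so far: 3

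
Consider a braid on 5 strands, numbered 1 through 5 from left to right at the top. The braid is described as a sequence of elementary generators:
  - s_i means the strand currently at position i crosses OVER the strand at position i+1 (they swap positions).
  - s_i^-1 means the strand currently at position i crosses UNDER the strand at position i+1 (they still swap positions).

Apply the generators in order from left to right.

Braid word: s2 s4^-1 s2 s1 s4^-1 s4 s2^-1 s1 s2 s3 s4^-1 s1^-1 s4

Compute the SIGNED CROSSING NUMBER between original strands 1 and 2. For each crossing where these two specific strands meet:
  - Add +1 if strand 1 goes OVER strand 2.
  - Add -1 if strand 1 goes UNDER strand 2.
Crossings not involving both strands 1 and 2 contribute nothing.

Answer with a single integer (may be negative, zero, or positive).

Gen 1: crossing 2x3. Both 1&2? no. Sum: 0
Gen 2: crossing 4x5. Both 1&2? no. Sum: 0
Gen 3: crossing 3x2. Both 1&2? no. Sum: 0
Gen 4: 1 over 2. Both 1&2? yes. Contrib: +1. Sum: 1
Gen 5: crossing 5x4. Both 1&2? no. Sum: 1
Gen 6: crossing 4x5. Both 1&2? no. Sum: 1
Gen 7: crossing 1x3. Both 1&2? no. Sum: 1
Gen 8: crossing 2x3. Both 1&2? no. Sum: 1
Gen 9: 2 over 1. Both 1&2? yes. Contrib: -1. Sum: 0
Gen 10: crossing 2x5. Both 1&2? no. Sum: 0
Gen 11: crossing 2x4. Both 1&2? no. Sum: 0
Gen 12: crossing 3x1. Both 1&2? no. Sum: 0
Gen 13: crossing 4x2. Both 1&2? no. Sum: 0

Answer: 0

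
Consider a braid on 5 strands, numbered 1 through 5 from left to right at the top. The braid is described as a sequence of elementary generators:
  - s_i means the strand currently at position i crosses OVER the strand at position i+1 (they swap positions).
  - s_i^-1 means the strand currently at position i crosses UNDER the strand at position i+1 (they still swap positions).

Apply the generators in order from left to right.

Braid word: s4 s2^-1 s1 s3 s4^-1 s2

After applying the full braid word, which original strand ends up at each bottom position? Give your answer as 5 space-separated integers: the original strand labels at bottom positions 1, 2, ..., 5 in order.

Answer: 3 5 1 4 2

Derivation:
Gen 1 (s4): strand 4 crosses over strand 5. Perm now: [1 2 3 5 4]
Gen 2 (s2^-1): strand 2 crosses under strand 3. Perm now: [1 3 2 5 4]
Gen 3 (s1): strand 1 crosses over strand 3. Perm now: [3 1 2 5 4]
Gen 4 (s3): strand 2 crosses over strand 5. Perm now: [3 1 5 2 4]
Gen 5 (s4^-1): strand 2 crosses under strand 4. Perm now: [3 1 5 4 2]
Gen 6 (s2): strand 1 crosses over strand 5. Perm now: [3 5 1 4 2]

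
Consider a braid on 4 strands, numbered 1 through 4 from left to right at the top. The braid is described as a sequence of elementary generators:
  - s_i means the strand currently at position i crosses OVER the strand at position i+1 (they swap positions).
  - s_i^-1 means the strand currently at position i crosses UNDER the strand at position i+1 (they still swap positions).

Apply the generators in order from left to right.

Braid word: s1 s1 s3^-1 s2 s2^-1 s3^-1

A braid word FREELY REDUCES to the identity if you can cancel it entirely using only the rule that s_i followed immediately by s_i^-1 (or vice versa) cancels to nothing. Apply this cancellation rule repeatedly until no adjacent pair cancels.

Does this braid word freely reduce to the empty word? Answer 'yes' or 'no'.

Answer: no

Derivation:
Gen 1 (s1): push. Stack: [s1]
Gen 2 (s1): push. Stack: [s1 s1]
Gen 3 (s3^-1): push. Stack: [s1 s1 s3^-1]
Gen 4 (s2): push. Stack: [s1 s1 s3^-1 s2]
Gen 5 (s2^-1): cancels prior s2. Stack: [s1 s1 s3^-1]
Gen 6 (s3^-1): push. Stack: [s1 s1 s3^-1 s3^-1]
Reduced word: s1 s1 s3^-1 s3^-1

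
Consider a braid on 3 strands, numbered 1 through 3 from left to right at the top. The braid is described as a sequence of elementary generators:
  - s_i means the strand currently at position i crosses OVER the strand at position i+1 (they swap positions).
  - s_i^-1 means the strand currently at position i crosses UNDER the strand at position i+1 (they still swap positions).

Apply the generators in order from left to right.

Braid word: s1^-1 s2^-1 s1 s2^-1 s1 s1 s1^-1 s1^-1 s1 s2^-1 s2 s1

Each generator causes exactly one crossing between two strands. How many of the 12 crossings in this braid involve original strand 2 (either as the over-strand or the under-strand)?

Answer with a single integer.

Answer: 5

Derivation:
Gen 1: crossing 1x2. Involves strand 2? yes. Count so far: 1
Gen 2: crossing 1x3. Involves strand 2? no. Count so far: 1
Gen 3: crossing 2x3. Involves strand 2? yes. Count so far: 2
Gen 4: crossing 2x1. Involves strand 2? yes. Count so far: 3
Gen 5: crossing 3x1. Involves strand 2? no. Count so far: 3
Gen 6: crossing 1x3. Involves strand 2? no. Count so far: 3
Gen 7: crossing 3x1. Involves strand 2? no. Count so far: 3
Gen 8: crossing 1x3. Involves strand 2? no. Count so far: 3
Gen 9: crossing 3x1. Involves strand 2? no. Count so far: 3
Gen 10: crossing 3x2. Involves strand 2? yes. Count so far: 4
Gen 11: crossing 2x3. Involves strand 2? yes. Count so far: 5
Gen 12: crossing 1x3. Involves strand 2? no. Count so far: 5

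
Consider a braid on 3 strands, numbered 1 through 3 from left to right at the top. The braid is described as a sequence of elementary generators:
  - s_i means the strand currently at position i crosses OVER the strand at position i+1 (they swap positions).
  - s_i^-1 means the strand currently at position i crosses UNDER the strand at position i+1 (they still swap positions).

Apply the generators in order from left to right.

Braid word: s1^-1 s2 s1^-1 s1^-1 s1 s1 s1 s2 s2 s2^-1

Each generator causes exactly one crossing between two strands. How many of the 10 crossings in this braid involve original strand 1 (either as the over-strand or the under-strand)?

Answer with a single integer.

Answer: 5

Derivation:
Gen 1: crossing 1x2. Involves strand 1? yes. Count so far: 1
Gen 2: crossing 1x3. Involves strand 1? yes. Count so far: 2
Gen 3: crossing 2x3. Involves strand 1? no. Count so far: 2
Gen 4: crossing 3x2. Involves strand 1? no. Count so far: 2
Gen 5: crossing 2x3. Involves strand 1? no. Count so far: 2
Gen 6: crossing 3x2. Involves strand 1? no. Count so far: 2
Gen 7: crossing 2x3. Involves strand 1? no. Count so far: 2
Gen 8: crossing 2x1. Involves strand 1? yes. Count so far: 3
Gen 9: crossing 1x2. Involves strand 1? yes. Count so far: 4
Gen 10: crossing 2x1. Involves strand 1? yes. Count so far: 5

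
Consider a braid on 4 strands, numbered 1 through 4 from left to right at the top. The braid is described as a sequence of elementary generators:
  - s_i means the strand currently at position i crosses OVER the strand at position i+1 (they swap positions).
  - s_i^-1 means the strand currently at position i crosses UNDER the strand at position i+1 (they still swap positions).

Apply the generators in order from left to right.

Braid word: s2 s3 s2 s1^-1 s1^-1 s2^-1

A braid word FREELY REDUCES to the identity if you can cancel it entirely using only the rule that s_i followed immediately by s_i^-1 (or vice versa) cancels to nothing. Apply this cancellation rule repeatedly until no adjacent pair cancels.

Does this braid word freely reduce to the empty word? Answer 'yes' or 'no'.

Gen 1 (s2): push. Stack: [s2]
Gen 2 (s3): push. Stack: [s2 s3]
Gen 3 (s2): push. Stack: [s2 s3 s2]
Gen 4 (s1^-1): push. Stack: [s2 s3 s2 s1^-1]
Gen 5 (s1^-1): push. Stack: [s2 s3 s2 s1^-1 s1^-1]
Gen 6 (s2^-1): push. Stack: [s2 s3 s2 s1^-1 s1^-1 s2^-1]
Reduced word: s2 s3 s2 s1^-1 s1^-1 s2^-1

Answer: no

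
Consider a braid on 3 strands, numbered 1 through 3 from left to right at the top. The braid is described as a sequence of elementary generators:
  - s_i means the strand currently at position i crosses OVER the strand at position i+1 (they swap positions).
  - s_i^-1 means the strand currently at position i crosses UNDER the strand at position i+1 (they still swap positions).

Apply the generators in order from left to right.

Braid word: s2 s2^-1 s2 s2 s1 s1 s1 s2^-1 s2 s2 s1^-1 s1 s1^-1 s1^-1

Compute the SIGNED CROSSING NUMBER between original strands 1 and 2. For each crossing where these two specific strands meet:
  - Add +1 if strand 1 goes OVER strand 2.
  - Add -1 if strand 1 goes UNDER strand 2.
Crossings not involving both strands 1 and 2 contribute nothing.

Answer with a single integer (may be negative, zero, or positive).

Answer: 1

Derivation:
Gen 1: crossing 2x3. Both 1&2? no. Sum: 0
Gen 2: crossing 3x2. Both 1&2? no. Sum: 0
Gen 3: crossing 2x3. Both 1&2? no. Sum: 0
Gen 4: crossing 3x2. Both 1&2? no. Sum: 0
Gen 5: 1 over 2. Both 1&2? yes. Contrib: +1. Sum: 1
Gen 6: 2 over 1. Both 1&2? yes. Contrib: -1. Sum: 0
Gen 7: 1 over 2. Both 1&2? yes. Contrib: +1. Sum: 1
Gen 8: crossing 1x3. Both 1&2? no. Sum: 1
Gen 9: crossing 3x1. Both 1&2? no. Sum: 1
Gen 10: crossing 1x3. Both 1&2? no. Sum: 1
Gen 11: crossing 2x3. Both 1&2? no. Sum: 1
Gen 12: crossing 3x2. Both 1&2? no. Sum: 1
Gen 13: crossing 2x3. Both 1&2? no. Sum: 1
Gen 14: crossing 3x2. Both 1&2? no. Sum: 1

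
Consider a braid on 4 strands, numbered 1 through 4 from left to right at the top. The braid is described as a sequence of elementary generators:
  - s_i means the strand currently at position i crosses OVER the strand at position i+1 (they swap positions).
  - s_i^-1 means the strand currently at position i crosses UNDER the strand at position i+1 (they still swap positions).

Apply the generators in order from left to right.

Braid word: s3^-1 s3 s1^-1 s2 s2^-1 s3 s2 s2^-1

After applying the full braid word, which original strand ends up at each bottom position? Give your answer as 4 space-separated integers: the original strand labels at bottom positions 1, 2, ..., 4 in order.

Gen 1 (s3^-1): strand 3 crosses under strand 4. Perm now: [1 2 4 3]
Gen 2 (s3): strand 4 crosses over strand 3. Perm now: [1 2 3 4]
Gen 3 (s1^-1): strand 1 crosses under strand 2. Perm now: [2 1 3 4]
Gen 4 (s2): strand 1 crosses over strand 3. Perm now: [2 3 1 4]
Gen 5 (s2^-1): strand 3 crosses under strand 1. Perm now: [2 1 3 4]
Gen 6 (s3): strand 3 crosses over strand 4. Perm now: [2 1 4 3]
Gen 7 (s2): strand 1 crosses over strand 4. Perm now: [2 4 1 3]
Gen 8 (s2^-1): strand 4 crosses under strand 1. Perm now: [2 1 4 3]

Answer: 2 1 4 3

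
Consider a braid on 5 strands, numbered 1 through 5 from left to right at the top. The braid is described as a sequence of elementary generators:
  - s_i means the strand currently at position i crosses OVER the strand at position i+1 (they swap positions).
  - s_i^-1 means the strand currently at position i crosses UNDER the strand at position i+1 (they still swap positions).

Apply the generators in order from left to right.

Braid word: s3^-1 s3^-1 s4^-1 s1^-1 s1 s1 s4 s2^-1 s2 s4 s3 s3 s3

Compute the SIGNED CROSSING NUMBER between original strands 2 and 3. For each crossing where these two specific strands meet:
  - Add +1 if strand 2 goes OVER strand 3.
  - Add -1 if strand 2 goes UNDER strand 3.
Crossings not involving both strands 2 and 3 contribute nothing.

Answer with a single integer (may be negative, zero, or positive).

Answer: 0

Derivation:
Gen 1: crossing 3x4. Both 2&3? no. Sum: 0
Gen 2: crossing 4x3. Both 2&3? no. Sum: 0
Gen 3: crossing 4x5. Both 2&3? no. Sum: 0
Gen 4: crossing 1x2. Both 2&3? no. Sum: 0
Gen 5: crossing 2x1. Both 2&3? no. Sum: 0
Gen 6: crossing 1x2. Both 2&3? no. Sum: 0
Gen 7: crossing 5x4. Both 2&3? no. Sum: 0
Gen 8: crossing 1x3. Both 2&3? no. Sum: 0
Gen 9: crossing 3x1. Both 2&3? no. Sum: 0
Gen 10: crossing 4x5. Both 2&3? no. Sum: 0
Gen 11: crossing 3x5. Both 2&3? no. Sum: 0
Gen 12: crossing 5x3. Both 2&3? no. Sum: 0
Gen 13: crossing 3x5. Both 2&3? no. Sum: 0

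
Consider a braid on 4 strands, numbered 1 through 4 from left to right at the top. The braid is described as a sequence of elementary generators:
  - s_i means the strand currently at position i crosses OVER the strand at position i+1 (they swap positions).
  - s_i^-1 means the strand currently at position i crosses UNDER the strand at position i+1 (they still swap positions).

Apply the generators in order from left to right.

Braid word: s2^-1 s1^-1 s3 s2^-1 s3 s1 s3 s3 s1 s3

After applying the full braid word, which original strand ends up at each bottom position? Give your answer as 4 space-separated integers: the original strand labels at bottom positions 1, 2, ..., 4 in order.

Gen 1 (s2^-1): strand 2 crosses under strand 3. Perm now: [1 3 2 4]
Gen 2 (s1^-1): strand 1 crosses under strand 3. Perm now: [3 1 2 4]
Gen 3 (s3): strand 2 crosses over strand 4. Perm now: [3 1 4 2]
Gen 4 (s2^-1): strand 1 crosses under strand 4. Perm now: [3 4 1 2]
Gen 5 (s3): strand 1 crosses over strand 2. Perm now: [3 4 2 1]
Gen 6 (s1): strand 3 crosses over strand 4. Perm now: [4 3 2 1]
Gen 7 (s3): strand 2 crosses over strand 1. Perm now: [4 3 1 2]
Gen 8 (s3): strand 1 crosses over strand 2. Perm now: [4 3 2 1]
Gen 9 (s1): strand 4 crosses over strand 3. Perm now: [3 4 2 1]
Gen 10 (s3): strand 2 crosses over strand 1. Perm now: [3 4 1 2]

Answer: 3 4 1 2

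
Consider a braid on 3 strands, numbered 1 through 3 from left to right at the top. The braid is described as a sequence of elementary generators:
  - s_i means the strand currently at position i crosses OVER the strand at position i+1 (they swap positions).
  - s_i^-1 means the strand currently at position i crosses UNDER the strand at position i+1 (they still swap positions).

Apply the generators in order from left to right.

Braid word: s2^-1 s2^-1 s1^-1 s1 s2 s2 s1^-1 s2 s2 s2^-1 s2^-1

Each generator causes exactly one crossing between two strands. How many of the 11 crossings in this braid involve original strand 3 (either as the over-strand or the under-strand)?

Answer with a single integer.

Answer: 8

Derivation:
Gen 1: crossing 2x3. Involves strand 3? yes. Count so far: 1
Gen 2: crossing 3x2. Involves strand 3? yes. Count so far: 2
Gen 3: crossing 1x2. Involves strand 3? no. Count so far: 2
Gen 4: crossing 2x1. Involves strand 3? no. Count so far: 2
Gen 5: crossing 2x3. Involves strand 3? yes. Count so far: 3
Gen 6: crossing 3x2. Involves strand 3? yes. Count so far: 4
Gen 7: crossing 1x2. Involves strand 3? no. Count so far: 4
Gen 8: crossing 1x3. Involves strand 3? yes. Count so far: 5
Gen 9: crossing 3x1. Involves strand 3? yes. Count so far: 6
Gen 10: crossing 1x3. Involves strand 3? yes. Count so far: 7
Gen 11: crossing 3x1. Involves strand 3? yes. Count so far: 8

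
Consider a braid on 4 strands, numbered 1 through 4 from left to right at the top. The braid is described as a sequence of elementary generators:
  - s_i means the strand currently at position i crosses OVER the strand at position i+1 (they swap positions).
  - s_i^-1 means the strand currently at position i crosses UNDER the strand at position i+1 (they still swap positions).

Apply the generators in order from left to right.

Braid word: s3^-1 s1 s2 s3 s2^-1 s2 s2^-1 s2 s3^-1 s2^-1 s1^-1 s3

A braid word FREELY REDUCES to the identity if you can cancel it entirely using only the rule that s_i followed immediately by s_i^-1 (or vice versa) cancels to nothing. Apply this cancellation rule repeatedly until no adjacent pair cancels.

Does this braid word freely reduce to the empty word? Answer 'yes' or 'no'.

Gen 1 (s3^-1): push. Stack: [s3^-1]
Gen 2 (s1): push. Stack: [s3^-1 s1]
Gen 3 (s2): push. Stack: [s3^-1 s1 s2]
Gen 4 (s3): push. Stack: [s3^-1 s1 s2 s3]
Gen 5 (s2^-1): push. Stack: [s3^-1 s1 s2 s3 s2^-1]
Gen 6 (s2): cancels prior s2^-1. Stack: [s3^-1 s1 s2 s3]
Gen 7 (s2^-1): push. Stack: [s3^-1 s1 s2 s3 s2^-1]
Gen 8 (s2): cancels prior s2^-1. Stack: [s3^-1 s1 s2 s3]
Gen 9 (s3^-1): cancels prior s3. Stack: [s3^-1 s1 s2]
Gen 10 (s2^-1): cancels prior s2. Stack: [s3^-1 s1]
Gen 11 (s1^-1): cancels prior s1. Stack: [s3^-1]
Gen 12 (s3): cancels prior s3^-1. Stack: []
Reduced word: (empty)

Answer: yes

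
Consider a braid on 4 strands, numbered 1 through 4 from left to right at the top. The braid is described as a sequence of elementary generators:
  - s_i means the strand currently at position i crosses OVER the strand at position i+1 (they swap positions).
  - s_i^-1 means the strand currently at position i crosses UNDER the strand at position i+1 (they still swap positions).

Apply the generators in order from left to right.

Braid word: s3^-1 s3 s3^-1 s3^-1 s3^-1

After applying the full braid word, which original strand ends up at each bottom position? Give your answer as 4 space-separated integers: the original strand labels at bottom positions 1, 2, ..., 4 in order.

Answer: 1 2 4 3

Derivation:
Gen 1 (s3^-1): strand 3 crosses under strand 4. Perm now: [1 2 4 3]
Gen 2 (s3): strand 4 crosses over strand 3. Perm now: [1 2 3 4]
Gen 3 (s3^-1): strand 3 crosses under strand 4. Perm now: [1 2 4 3]
Gen 4 (s3^-1): strand 4 crosses under strand 3. Perm now: [1 2 3 4]
Gen 5 (s3^-1): strand 3 crosses under strand 4. Perm now: [1 2 4 3]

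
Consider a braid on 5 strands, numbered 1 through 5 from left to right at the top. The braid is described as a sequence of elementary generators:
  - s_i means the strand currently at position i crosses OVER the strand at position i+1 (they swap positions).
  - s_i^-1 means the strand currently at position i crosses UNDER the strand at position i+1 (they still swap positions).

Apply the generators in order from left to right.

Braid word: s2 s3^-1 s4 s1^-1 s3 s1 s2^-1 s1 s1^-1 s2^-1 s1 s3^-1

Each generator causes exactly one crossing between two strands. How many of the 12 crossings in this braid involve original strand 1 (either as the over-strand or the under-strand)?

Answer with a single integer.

Answer: 5

Derivation:
Gen 1: crossing 2x3. Involves strand 1? no. Count so far: 0
Gen 2: crossing 2x4. Involves strand 1? no. Count so far: 0
Gen 3: crossing 2x5. Involves strand 1? no. Count so far: 0
Gen 4: crossing 1x3. Involves strand 1? yes. Count so far: 1
Gen 5: crossing 4x5. Involves strand 1? no. Count so far: 1
Gen 6: crossing 3x1. Involves strand 1? yes. Count so far: 2
Gen 7: crossing 3x5. Involves strand 1? no. Count so far: 2
Gen 8: crossing 1x5. Involves strand 1? yes. Count so far: 3
Gen 9: crossing 5x1. Involves strand 1? yes. Count so far: 4
Gen 10: crossing 5x3. Involves strand 1? no. Count so far: 4
Gen 11: crossing 1x3. Involves strand 1? yes. Count so far: 5
Gen 12: crossing 5x4. Involves strand 1? no. Count so far: 5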